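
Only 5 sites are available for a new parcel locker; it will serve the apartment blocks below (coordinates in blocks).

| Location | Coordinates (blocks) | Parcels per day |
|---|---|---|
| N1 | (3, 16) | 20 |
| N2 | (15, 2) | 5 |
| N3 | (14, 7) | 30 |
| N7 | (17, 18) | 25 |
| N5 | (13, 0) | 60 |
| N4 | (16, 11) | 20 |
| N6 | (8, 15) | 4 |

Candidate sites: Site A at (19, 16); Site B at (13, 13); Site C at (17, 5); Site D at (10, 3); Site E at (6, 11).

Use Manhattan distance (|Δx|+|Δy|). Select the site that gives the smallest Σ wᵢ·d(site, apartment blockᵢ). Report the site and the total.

Site B, total 1668 blocks

Total weighted distance at each candidate:
  Site A (19, 16): total = 2458
  Site B (13, 13): total = 1668
  Site C (17, 5): total = 1756
  Site D (10, 3): total = 1916
  Site E (6, 11): total = 2364
Minimum is at Site B with total 1668 blocks.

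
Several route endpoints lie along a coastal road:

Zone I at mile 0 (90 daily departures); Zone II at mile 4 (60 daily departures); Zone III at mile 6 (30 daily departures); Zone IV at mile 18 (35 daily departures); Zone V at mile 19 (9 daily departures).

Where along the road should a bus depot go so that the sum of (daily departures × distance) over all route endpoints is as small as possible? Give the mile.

For a sum of weighted absolute distances on a line, the optimum is the weighted median (not the mean). Total weight W = 224; half-weight = 112.
Sort by position and accumulate weight:
  mile 0 (Zone I, w=90) → cum 90
  mile 4 (Zone II, w=60) → cum 150  ≥ 112 → median here
  mile 6 (Zone III, w=30) → cum 180
  mile 18 (Zone IV, w=35) → cum 215
  mile 19 (Zone V, w=9) → cum 224
Optimal location: mile 4.

x = 4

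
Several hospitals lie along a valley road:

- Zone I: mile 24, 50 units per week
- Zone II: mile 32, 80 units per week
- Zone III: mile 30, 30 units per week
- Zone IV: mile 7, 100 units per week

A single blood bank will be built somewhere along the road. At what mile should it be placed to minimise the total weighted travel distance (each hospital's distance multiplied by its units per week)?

x = 24

For a sum of weighted absolute distances on a line, the optimum is the weighted median (not the mean). Total weight W = 260; half-weight = 130.
Sort by position and accumulate weight:
  mile 7 (Zone IV, w=100) → cum 100
  mile 24 (Zone I, w=50) → cum 150  ≥ 130 → median here
  mile 30 (Zone III, w=30) → cum 180
  mile 32 (Zone II, w=80) → cum 260
Optimal location: mile 24.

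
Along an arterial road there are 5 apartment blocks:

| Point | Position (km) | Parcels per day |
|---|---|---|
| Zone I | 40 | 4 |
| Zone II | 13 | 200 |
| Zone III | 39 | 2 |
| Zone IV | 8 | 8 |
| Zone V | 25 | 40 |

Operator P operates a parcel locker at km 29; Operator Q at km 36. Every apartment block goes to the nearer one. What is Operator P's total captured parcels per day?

The indifferent point is the midpoint (29+36)/2 = 32.5; apartment blocks left of it (closer to Operator P at 29) go to Operator P, those right go to Operator Q.
  Zone IV at 8 (w=8) → Operator P
  Zone II at 13 (w=200) → Operator P
  Zone V at 25 (w=40) → Operator P
  Zone III at 39 (w=2) → Operator Q
  Zone I at 40 (w=4) → Operator Q
Operator P captures 248; Operator Q captures 6.

248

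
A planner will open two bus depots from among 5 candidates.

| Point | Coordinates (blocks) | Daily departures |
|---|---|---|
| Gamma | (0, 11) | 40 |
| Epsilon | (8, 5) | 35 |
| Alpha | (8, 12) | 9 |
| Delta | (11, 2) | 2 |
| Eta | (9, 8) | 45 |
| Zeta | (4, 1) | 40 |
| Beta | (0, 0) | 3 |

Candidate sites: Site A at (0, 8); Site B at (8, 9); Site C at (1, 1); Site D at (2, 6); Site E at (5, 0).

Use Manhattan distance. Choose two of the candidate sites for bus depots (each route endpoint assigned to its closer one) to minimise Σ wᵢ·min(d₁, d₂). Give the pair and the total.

{Site B, Site E}, total 768

Evaluate every pair (each demand assigned to the nearer of the two):
  {Site B, Site E}: total = 768
  {Site B, Site C}: total = 803
  {Site A, Site B}: total = 861
  {Site B, Site D}: total = 861
  {Site A, Site E}: total = 1024
  {Site D, Site E}: total = 1149
  {Site A, Site C}: total = 1166
  {Site C, Site D}: total = 1186
  {Site A, Site D}: total = 1208
  {Site C, Site E}: total = 1497
Best pair: {Site B, Site E} with total 768.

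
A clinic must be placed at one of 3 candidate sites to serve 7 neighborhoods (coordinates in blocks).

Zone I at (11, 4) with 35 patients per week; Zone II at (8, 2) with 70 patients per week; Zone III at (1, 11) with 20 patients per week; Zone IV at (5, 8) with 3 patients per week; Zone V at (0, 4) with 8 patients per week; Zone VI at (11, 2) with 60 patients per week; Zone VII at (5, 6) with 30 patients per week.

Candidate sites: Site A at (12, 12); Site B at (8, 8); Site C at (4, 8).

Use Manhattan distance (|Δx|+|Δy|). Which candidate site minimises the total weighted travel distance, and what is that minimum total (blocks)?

Total weighted distance at each candidate:
  Site A (12, 12): total = 2778
  Site B (8, 8): total = 1660
  Site C (4, 8): total = 2142
Minimum is at Site B with total 1660 blocks.

Site B, total 1660 blocks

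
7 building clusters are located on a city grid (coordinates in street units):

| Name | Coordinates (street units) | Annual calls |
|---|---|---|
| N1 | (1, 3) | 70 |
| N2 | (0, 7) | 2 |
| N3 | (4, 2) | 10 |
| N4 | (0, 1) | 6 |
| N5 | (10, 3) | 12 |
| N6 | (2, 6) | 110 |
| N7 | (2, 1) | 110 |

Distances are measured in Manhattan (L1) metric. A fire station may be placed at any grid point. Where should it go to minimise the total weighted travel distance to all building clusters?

Manhattan distance separates: Σwᵢ(|x−xᵢ|+|y−yᵢ|) = Σwᵢ|x−xᵢ| + Σwᵢ|y−yᵢ|, so x and y are optimised independently as 1-D weighted medians.
Total weight W = 320; half = 160.
x-coordinate, sorted with cumulative weight:
  x=0 (N2, w=2) cum 2
  x=0 (N4, w=6) cum 8
  x=1 (N1, w=70) cum 78
  x=2 (N6, w=110) cum 188  ← median
  x=2 (N7, w=110) cum 298
  x=4 (N3, w=10) cum 308
  x=10 (N5, w=12) cum 320
⇒ x* = 2
y-coordinate, sorted with cumulative weight:
  y=1 (N4, w=6) cum 6
  y=1 (N7, w=110) cum 116
  y=2 (N3, w=10) cum 126
  y=3 (N1, w=70) cum 196  ← median
  y=3 (N5, w=12) cum 208
  y=6 (N6, w=110) cum 318
  y=7 (N2, w=2) cum 320
⇒ y* = 3

(2, 3)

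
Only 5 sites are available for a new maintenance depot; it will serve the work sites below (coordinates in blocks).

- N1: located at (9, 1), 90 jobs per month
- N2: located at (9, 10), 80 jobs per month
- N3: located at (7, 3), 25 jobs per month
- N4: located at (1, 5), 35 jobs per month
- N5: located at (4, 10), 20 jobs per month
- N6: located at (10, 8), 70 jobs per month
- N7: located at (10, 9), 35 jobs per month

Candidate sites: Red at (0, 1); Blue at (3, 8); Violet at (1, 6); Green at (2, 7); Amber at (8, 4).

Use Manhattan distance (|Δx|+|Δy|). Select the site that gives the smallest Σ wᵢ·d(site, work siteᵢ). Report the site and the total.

Amber, total 2115 blocks

Total weighted distance at each candidate:
  Red (0, 1): total = 4730
  Blue (3, 8): total = 3040
  Violet (1, 6): total = 3720
  Green (2, 7): total = 3380
  Amber (8, 4): total = 2115
Minimum is at Amber with total 2115 blocks.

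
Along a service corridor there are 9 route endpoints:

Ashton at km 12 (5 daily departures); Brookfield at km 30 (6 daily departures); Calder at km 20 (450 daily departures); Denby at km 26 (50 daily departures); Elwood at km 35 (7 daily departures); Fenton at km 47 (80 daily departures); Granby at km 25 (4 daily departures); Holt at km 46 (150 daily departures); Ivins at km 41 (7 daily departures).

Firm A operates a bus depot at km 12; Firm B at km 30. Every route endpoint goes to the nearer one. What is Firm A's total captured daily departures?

455

The indifferent point is the midpoint (12+30)/2 = 21; route endpoints left of it (closer to Firm A at 12) go to Firm A, those right go to Firm B.
  Ashton at 12 (w=5) → Firm A
  Calder at 20 (w=450) → Firm A
  Granby at 25 (w=4) → Firm B
  Denby at 26 (w=50) → Firm B
  Brookfield at 30 (w=6) → Firm B
  Elwood at 35 (w=7) → Firm B
  Ivins at 41 (w=7) → Firm B
  Holt at 46 (w=150) → Firm B
  Fenton at 47 (w=80) → Firm B
Firm A captures 455; Firm B captures 304.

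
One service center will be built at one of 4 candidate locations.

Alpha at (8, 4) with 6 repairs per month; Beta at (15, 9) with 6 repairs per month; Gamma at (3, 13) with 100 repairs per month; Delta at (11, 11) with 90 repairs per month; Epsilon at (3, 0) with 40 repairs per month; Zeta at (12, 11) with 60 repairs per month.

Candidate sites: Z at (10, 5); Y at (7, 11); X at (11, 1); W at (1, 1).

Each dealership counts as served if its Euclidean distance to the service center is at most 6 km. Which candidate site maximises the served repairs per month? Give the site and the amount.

Coverage radius r = 6 km; a point is covered iff (Δx)²+(Δy)² ≤ 6² = 36.
  Z (10, 5): covers {Alpha} → 6
  Y (7, 11): covers {Gamma, Delta, Zeta} → 250
  X (11, 1): covers {Alpha} → 6
  W (1, 1): covers {Epsilon} → 40
Maximum coverage at Y: 250 repairs per month.

Y, covering 250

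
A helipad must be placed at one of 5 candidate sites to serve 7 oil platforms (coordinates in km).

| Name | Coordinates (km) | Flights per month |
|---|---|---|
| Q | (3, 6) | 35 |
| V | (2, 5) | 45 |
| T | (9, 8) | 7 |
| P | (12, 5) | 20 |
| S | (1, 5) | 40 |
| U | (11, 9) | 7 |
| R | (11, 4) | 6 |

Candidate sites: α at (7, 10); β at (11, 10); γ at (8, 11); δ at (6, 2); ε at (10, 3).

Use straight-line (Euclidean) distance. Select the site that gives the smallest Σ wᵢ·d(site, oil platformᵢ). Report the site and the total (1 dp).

δ, total 906.9 km

Total weighted distance at each candidate:
  α (7, 10): total = 1061.9
  β (11, 10): total = 1388.3
  γ (8, 11): total = 1235.4
  δ (6, 2): total = 906.9
  ε (10, 3): total = 1149.7
Minimum is at δ with total 906.9 km.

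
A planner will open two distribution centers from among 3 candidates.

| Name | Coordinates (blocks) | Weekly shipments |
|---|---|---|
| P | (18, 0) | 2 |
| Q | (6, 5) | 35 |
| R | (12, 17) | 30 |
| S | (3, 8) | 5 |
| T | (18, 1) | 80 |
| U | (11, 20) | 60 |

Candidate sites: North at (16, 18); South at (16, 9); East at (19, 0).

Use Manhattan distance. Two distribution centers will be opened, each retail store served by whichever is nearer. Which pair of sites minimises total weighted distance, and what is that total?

{North, East}, total 1477

Evaluate every pair (each demand assigned to the nearer of the two):
  {North, East}: total = 1477
  {North, South}: total = 1952
  {South, East}: total = 2042
Best pair: {North, East} with total 1477.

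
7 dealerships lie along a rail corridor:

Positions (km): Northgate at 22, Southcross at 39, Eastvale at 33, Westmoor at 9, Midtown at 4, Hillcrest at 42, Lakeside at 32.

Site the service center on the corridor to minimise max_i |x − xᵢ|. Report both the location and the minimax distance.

location 23, max distance 19

The 1-center on a line is the midpoint of the two extreme points: leftmost at 4, rightmost at 42.
Optimal location = (4 + 42)/2 = 23; maximum distance = (42 − 4)/2 = 19.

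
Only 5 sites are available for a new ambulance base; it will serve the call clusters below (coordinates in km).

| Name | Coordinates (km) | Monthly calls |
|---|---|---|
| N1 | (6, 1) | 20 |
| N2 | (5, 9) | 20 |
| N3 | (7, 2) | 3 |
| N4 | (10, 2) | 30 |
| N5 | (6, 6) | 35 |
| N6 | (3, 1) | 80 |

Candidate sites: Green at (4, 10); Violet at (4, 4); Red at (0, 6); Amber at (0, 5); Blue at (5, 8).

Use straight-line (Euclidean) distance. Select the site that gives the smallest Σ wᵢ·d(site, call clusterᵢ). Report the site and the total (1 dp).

Violet, total 726.6 km

Total weighted distance at each candidate:
  Green (4, 10): total = 1419.3
  Violet (4, 4): total = 726.6
  Red (0, 6): total = 1296.6
  Amber (0, 5): total = 1221.2
  Blue (5, 8): total = 1075.4
Minimum is at Violet with total 726.6 km.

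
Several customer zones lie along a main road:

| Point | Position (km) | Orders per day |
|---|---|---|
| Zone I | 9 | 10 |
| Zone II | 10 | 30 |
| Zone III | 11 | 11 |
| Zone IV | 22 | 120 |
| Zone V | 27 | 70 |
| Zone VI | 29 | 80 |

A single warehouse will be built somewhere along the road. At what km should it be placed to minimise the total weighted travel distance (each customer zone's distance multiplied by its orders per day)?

For a sum of weighted absolute distances on a line, the optimum is the weighted median (not the mean). Total weight W = 321; half-weight = 160.5.
Sort by position and accumulate weight:
  km 9 (Zone I, w=10) → cum 10
  km 10 (Zone II, w=30) → cum 40
  km 11 (Zone III, w=11) → cum 51
  km 22 (Zone IV, w=120) → cum 171  ≥ 160.5 → median here
  km 27 (Zone V, w=70) → cum 241
  km 29 (Zone VI, w=80) → cum 321
Optimal location: km 22.

x = 22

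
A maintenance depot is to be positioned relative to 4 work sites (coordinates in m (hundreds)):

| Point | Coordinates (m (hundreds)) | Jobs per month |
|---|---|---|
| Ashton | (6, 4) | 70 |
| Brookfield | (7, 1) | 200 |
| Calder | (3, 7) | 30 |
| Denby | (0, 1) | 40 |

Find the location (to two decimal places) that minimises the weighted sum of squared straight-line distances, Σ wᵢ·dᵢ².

(5.62, 2.15)

The minimiser of Σwᵢ‖p−pᵢ‖² is the weighted centroid p* = (Σwᵢpᵢ)/(Σwᵢ).
Σwᵢ = 340.
Σwᵢxᵢ = 70·6 + 200·7 + 30·3 + 40·0 = 1910.
Σwᵢyᵢ = 70·4 + 200·1 + 30·7 + 40·1 = 730.
x* = 1910/340 = 5.62, y* = 730/340 = 2.15.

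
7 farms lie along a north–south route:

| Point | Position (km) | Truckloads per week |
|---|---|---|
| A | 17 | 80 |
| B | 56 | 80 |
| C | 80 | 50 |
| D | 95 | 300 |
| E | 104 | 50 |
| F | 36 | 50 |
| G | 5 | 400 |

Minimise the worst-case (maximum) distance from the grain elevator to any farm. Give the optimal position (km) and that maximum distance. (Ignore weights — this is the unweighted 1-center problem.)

location 54.5, max distance 49.5

The 1-center on a line is the midpoint of the two extreme points: leftmost at 5, rightmost at 104.
Optimal location = (5 + 104)/2 = 54.5; maximum distance = (104 − 5)/2 = 49.5.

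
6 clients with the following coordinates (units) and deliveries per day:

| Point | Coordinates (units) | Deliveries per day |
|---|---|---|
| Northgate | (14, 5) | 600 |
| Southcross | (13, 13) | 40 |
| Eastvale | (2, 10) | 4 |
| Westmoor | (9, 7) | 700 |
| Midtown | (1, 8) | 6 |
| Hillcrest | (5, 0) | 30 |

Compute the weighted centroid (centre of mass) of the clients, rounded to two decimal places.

The minimiser of Σwᵢ‖p−pᵢ‖² is the weighted centroid p* = (Σwᵢpᵢ)/(Σwᵢ).
Σwᵢ = 1380.
Σwᵢxᵢ = 600·14 + 40·13 + 4·2 + 700·9 + 6·1 + 30·5 = 15384.
Σwᵢyᵢ = 600·5 + 40·13 + 4·10 + 700·7 + 6·8 + 30·0 = 8508.
x* = 15384/1380 = 11.15, y* = 8508/1380 = 6.17.

(11.15, 6.17)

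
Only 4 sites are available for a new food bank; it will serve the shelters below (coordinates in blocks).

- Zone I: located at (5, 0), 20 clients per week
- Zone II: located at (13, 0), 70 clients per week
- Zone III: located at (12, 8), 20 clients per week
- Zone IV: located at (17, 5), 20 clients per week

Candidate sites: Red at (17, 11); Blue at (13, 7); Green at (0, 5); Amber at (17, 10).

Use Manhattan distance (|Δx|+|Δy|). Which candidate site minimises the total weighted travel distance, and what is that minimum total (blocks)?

Total weighted distance at each candidate:
  Red (17, 11): total = 1790
  Blue (13, 7): total = 950
  Green (0, 5): total = 2100
  Amber (17, 10): total = 1660
Minimum is at Blue with total 950 blocks.

Blue, total 950 blocks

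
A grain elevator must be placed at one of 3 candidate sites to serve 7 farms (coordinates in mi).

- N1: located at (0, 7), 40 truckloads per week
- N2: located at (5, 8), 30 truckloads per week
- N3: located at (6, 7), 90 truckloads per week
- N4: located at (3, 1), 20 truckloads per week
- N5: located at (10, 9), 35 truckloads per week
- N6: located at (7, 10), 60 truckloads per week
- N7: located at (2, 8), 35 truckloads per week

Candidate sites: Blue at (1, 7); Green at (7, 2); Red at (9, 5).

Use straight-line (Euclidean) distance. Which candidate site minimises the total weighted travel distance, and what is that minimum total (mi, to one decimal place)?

Total weighted distance at each candidate:
  Blue (1, 7): total = 1514.9
  Green (7, 2): total = 2095.1
  Red (9, 5): total = 1721.5
Minimum is at Blue with total 1514.9 mi.

Blue, total 1514.9 mi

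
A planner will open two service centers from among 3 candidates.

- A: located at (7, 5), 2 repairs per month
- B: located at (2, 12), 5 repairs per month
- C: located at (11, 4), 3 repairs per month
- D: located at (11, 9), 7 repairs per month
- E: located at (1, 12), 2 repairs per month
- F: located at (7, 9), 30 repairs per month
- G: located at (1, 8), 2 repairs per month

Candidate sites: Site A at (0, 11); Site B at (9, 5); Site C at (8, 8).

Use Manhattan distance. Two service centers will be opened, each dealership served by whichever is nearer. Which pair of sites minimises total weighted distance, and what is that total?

Evaluate every pair (each demand assigned to the nearer of the two):
  {Site A, Site C}: total = 144
  {Site B, Site C}: total = 187
  {Site A, Site B}: total = 262
Best pair: {Site A, Site C} with total 144.

{Site A, Site C}, total 144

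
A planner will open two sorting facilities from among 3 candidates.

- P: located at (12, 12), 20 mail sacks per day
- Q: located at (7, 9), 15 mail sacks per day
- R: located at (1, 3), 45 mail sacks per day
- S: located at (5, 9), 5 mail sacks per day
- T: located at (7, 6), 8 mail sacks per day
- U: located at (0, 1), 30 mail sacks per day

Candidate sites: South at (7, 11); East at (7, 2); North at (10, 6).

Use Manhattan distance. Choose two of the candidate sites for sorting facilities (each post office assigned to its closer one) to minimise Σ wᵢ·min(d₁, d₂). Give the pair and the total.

Evaluate every pair (each demand assigned to the nearer of the two):
  {South, East}: total = 757
  {East, North}: total = 869
  {South, North}: total = 1184
Best pair: {South, East} with total 757.

{South, East}, total 757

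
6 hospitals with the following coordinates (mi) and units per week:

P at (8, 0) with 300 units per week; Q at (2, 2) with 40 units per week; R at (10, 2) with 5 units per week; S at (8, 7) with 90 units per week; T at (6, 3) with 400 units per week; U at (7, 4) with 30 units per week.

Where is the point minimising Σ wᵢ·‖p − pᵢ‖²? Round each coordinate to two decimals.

(6.77, 2.36)

The minimiser of Σwᵢ‖p−pᵢ‖² is the weighted centroid p* = (Σwᵢpᵢ)/(Σwᵢ).
Σwᵢ = 865.
Σwᵢxᵢ = 300·8 + 40·2 + 5·10 + 90·8 + 400·6 + 30·7 = 5860.
Σwᵢyᵢ = 300·0 + 40·2 + 5·2 + 90·7 + 400·3 + 30·4 = 2040.
x* = 5860/865 = 6.77, y* = 2040/865 = 2.36.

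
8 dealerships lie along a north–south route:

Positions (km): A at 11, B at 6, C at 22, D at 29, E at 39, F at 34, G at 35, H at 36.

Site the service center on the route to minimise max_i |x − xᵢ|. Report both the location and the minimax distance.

The 1-center on a line is the midpoint of the two extreme points: leftmost at 6, rightmost at 39.
Optimal location = (6 + 39)/2 = 22.5; maximum distance = (39 − 6)/2 = 16.5.

location 22.5, max distance 16.5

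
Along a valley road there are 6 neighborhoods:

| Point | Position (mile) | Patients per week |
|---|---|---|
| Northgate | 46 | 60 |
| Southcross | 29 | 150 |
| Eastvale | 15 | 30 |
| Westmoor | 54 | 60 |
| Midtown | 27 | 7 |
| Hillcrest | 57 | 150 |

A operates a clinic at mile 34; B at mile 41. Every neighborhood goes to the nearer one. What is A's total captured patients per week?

187

The indifferent point is the midpoint (34+41)/2 = 37.5; neighborhoods left of it (closer to A at 34) go to A, those right go to B.
  Eastvale at 15 (w=30) → A
  Midtown at 27 (w=7) → A
  Southcross at 29 (w=150) → A
  Northgate at 46 (w=60) → B
  Westmoor at 54 (w=60) → B
  Hillcrest at 57 (w=150) → B
A captures 187; B captures 270.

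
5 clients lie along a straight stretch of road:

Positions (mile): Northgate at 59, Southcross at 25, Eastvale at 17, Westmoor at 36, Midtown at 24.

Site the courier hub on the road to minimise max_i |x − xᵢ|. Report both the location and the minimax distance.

location 38, max distance 21

The 1-center on a line is the midpoint of the two extreme points: leftmost at 17, rightmost at 59.
Optimal location = (17 + 59)/2 = 38; maximum distance = (59 − 17)/2 = 21.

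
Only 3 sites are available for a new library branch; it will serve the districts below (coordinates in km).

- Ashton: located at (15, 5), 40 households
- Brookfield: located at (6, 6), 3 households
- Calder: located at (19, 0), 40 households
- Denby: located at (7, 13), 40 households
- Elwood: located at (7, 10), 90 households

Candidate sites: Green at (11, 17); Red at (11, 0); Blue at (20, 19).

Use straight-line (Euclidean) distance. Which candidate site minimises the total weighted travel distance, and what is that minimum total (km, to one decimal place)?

Red, total 2112.9 km

Total weighted distance at each candidate:
  Green (11, 17): total = 2245.6
  Red (11, 0): total = 2112.9
  Blue (20, 19): total = 3408.7
Minimum is at Red with total 2112.9 km.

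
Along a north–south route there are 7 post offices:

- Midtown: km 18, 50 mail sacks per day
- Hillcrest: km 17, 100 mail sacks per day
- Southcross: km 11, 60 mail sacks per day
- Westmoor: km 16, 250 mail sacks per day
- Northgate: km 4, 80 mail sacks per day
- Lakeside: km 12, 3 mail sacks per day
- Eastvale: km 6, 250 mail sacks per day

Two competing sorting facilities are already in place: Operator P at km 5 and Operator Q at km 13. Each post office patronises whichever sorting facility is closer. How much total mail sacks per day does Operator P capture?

The indifferent point is the midpoint (5+13)/2 = 9; post offices left of it (closer to Operator P at 5) go to Operator P, those right go to Operator Q.
  Northgate at 4 (w=80) → Operator P
  Eastvale at 6 (w=250) → Operator P
  Southcross at 11 (w=60) → Operator Q
  Lakeside at 12 (w=3) → Operator Q
  Westmoor at 16 (w=250) → Operator Q
  Hillcrest at 17 (w=100) → Operator Q
  Midtown at 18 (w=50) → Operator Q
Operator P captures 330; Operator Q captures 463.

330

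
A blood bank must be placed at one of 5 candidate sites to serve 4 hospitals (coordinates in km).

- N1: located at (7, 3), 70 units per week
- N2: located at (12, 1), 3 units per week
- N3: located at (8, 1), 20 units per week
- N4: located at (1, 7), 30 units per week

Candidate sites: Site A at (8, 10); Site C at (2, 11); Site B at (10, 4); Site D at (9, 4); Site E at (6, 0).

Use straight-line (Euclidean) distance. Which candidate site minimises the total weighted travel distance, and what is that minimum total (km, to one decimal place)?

Total weighted distance at each candidate:
  Site A (8, 10): total = 933.0
  Site C (2, 11): total = 1059.7
  Site B (10, 4): total = 588.9
  Site D (9, 4): total = 488.8
  Site E (6, 0): total = 542.4
Minimum is at Site D with total 488.8 km.

Site D, total 488.8 km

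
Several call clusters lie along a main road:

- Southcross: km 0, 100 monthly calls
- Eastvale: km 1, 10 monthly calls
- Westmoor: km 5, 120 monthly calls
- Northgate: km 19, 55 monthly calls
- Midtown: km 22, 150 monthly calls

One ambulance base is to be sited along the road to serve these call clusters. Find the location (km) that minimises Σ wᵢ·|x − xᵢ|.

For a sum of weighted absolute distances on a line, the optimum is the weighted median (not the mean). Total weight W = 435; half-weight = 217.5.
Sort by position and accumulate weight:
  km 0 (Southcross, w=100) → cum 100
  km 1 (Eastvale, w=10) → cum 110
  km 5 (Westmoor, w=120) → cum 230  ≥ 217.5 → median here
  km 19 (Northgate, w=55) → cum 285
  km 22 (Midtown, w=150) → cum 435
Optimal location: km 5.

x = 5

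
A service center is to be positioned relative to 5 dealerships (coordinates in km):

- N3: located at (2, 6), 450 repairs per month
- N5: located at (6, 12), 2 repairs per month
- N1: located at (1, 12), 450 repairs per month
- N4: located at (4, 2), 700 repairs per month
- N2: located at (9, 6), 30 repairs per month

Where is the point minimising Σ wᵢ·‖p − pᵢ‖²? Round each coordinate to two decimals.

(2.72, 5.95)

The minimiser of Σwᵢ‖p−pᵢ‖² is the weighted centroid p* = (Σwᵢpᵢ)/(Σwᵢ).
Σwᵢ = 1632.
Σwᵢxᵢ = 450·2 + 2·6 + 450·1 + 700·4 + 30·9 = 4432.
Σwᵢyᵢ = 450·6 + 2·12 + 450·12 + 700·2 + 30·6 = 9704.
x* = 4432/1632 = 2.72, y* = 9704/1632 = 5.95.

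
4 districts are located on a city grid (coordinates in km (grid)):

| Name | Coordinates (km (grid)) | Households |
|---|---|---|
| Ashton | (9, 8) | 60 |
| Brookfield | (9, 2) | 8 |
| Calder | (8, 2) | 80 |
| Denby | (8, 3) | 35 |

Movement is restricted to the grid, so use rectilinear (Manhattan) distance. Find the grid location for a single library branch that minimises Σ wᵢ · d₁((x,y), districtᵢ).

Manhattan distance separates: Σwᵢ(|x−xᵢ|+|y−yᵢ|) = Σwᵢ|x−xᵢ| + Σwᵢ|y−yᵢ|, so x and y are optimised independently as 1-D weighted medians.
Total weight W = 183; half = 91.5.
x-coordinate, sorted with cumulative weight:
  x=8 (Calder, w=80) cum 80
  x=8 (Denby, w=35) cum 115  ← median
  x=9 (Ashton, w=60) cum 175
  x=9 (Brookfield, w=8) cum 183
⇒ x* = 8
y-coordinate, sorted with cumulative weight:
  y=2 (Brookfield, w=8) cum 8
  y=2 (Calder, w=80) cum 88
  y=3 (Denby, w=35) cum 123  ← median
  y=8 (Ashton, w=60) cum 183
⇒ y* = 3

(8, 3)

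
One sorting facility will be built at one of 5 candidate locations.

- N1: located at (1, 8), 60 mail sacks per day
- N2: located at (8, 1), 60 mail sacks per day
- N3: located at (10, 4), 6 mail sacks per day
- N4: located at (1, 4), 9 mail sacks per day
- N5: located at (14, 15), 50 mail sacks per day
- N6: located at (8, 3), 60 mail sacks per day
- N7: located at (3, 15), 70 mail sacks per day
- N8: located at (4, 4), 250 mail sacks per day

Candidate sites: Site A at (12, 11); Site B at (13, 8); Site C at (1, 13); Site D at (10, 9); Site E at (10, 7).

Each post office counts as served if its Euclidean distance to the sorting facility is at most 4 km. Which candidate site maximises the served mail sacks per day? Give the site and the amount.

Site C, covering 70

Coverage radius r = 4 km; a point is covered iff (Δx)²+(Δy)² ≤ 4² = 16.
  Site A (12, 11): covers {none} → 0
  Site B (13, 8): covers {none} → 0
  Site C (1, 13): covers {N7} → 70
  Site D (10, 9): covers {none} → 0
  Site E (10, 7): covers {N3} → 6
Maximum coverage at Site C: 70 mail sacks per day.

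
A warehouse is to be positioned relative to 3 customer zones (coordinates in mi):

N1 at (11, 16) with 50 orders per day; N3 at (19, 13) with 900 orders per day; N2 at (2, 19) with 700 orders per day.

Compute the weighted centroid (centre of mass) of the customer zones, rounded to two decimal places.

(11.55, 15.64)

The minimiser of Σwᵢ‖p−pᵢ‖² is the weighted centroid p* = (Σwᵢpᵢ)/(Σwᵢ).
Σwᵢ = 1650.
Σwᵢxᵢ = 50·11 + 900·19 + 700·2 = 19050.
Σwᵢyᵢ = 50·16 + 900·13 + 700·19 = 25800.
x* = 19050/1650 = 11.55, y* = 25800/1650 = 15.64.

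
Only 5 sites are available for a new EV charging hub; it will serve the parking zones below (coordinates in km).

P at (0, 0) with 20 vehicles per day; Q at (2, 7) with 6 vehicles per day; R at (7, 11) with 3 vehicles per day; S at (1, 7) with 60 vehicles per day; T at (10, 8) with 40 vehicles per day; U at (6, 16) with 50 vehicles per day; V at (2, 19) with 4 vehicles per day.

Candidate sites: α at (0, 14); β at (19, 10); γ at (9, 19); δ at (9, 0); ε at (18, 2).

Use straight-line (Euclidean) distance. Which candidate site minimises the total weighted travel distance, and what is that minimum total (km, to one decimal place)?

α, total 1575.0 km

Total weighted distance at each candidate:
  α (0, 14): total = 1575.0
  β (19, 10): total = 2825.6
  γ (9, 19): total = 2075.8
  δ (9, 0): total = 2128.2
  ε (18, 2): total = 2984.0
Minimum is at α with total 1575.0 km.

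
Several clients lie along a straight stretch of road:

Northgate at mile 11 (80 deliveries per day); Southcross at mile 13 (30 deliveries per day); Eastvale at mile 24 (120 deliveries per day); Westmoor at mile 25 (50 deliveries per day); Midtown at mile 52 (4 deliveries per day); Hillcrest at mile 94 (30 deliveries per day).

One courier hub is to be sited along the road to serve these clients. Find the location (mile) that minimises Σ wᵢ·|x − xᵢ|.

x = 24

For a sum of weighted absolute distances on a line, the optimum is the weighted median (not the mean). Total weight W = 314; half-weight = 157.
Sort by position and accumulate weight:
  mile 11 (Northgate, w=80) → cum 80
  mile 13 (Southcross, w=30) → cum 110
  mile 24 (Eastvale, w=120) → cum 230  ≥ 157 → median here
  mile 25 (Westmoor, w=50) → cum 280
  mile 52 (Midtown, w=4) → cum 284
  mile 94 (Hillcrest, w=30) → cum 314
Optimal location: mile 24.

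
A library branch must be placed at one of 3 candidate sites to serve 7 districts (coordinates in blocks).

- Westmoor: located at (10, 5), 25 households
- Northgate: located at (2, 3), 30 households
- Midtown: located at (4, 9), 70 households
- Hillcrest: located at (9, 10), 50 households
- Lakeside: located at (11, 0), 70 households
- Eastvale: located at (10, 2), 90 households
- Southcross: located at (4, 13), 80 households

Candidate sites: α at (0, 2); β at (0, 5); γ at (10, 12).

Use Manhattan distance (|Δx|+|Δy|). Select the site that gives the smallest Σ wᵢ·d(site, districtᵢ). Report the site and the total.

γ, total 3835 blocks

Total weighted distance at each candidate:
  α (0, 2): total = 5045
  β (0, 5): total = 4880
  γ (10, 12): total = 3835
Minimum is at γ with total 3835 blocks.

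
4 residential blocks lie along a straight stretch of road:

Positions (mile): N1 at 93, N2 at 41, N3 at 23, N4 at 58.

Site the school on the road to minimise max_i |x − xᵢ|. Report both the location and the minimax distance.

location 58, max distance 35

The 1-center on a line is the midpoint of the two extreme points: leftmost at 23, rightmost at 93.
Optimal location = (23 + 93)/2 = 58; maximum distance = (93 − 23)/2 = 35.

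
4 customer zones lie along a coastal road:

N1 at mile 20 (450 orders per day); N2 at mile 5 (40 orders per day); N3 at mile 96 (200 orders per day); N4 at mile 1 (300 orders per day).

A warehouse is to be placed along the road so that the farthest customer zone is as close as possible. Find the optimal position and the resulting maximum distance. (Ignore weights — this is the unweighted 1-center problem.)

The 1-center on a line is the midpoint of the two extreme points: leftmost at 1, rightmost at 96.
Optimal location = (1 + 96)/2 = 48.5; maximum distance = (96 − 1)/2 = 47.5.

location 48.5, max distance 47.5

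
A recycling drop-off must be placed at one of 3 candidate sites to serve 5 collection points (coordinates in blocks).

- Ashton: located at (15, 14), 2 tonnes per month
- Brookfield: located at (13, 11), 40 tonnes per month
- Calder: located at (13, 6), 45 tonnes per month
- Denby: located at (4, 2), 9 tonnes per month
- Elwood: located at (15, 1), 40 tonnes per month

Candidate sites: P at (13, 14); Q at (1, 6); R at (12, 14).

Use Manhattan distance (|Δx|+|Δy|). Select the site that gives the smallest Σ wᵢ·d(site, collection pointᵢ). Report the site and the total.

P, total 1273 blocks

Total weighted distance at each candidate:
  P (13, 14): total = 1273
  Q (1, 6): total = 2087
  R (12, 14): total = 1391
Minimum is at P with total 1273 blocks.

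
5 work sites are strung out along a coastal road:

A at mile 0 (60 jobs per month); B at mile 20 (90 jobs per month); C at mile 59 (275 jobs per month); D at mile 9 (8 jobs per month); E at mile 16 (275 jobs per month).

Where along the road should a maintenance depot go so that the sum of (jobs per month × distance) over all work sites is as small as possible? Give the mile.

For a sum of weighted absolute distances on a line, the optimum is the weighted median (not the mean). Total weight W = 708; half-weight = 354.
Sort by position and accumulate weight:
  mile 0 (A, w=60) → cum 60
  mile 9 (D, w=8) → cum 68
  mile 16 (E, w=275) → cum 343
  mile 20 (B, w=90) → cum 433  ≥ 354 → median here
  mile 59 (C, w=275) → cum 708
Optimal location: mile 20.

x = 20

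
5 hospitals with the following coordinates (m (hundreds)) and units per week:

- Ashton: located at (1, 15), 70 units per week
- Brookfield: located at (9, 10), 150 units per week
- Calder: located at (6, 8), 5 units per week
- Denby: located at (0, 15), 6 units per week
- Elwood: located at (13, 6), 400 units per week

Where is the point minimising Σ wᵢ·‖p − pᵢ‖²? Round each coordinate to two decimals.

The minimiser of Σwᵢ‖p−pᵢ‖² is the weighted centroid p* = (Σwᵢpᵢ)/(Σwᵢ).
Σwᵢ = 631.
Σwᵢxᵢ = 70·1 + 150·9 + 5·6 + 6·0 + 400·13 = 6650.
Σwᵢyᵢ = 70·15 + 150·10 + 5·8 + 6·15 + 400·6 = 5080.
x* = 6650/631 = 10.54, y* = 5080/631 = 8.05.

(10.54, 8.05)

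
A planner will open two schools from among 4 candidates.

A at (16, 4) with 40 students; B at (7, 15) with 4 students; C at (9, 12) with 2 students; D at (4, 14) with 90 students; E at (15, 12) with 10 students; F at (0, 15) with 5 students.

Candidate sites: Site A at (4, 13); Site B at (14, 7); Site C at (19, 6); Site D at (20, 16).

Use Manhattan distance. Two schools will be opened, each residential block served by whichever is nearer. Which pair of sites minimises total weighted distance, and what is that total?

{Site A, Site B}, total 412

Evaluate every pair (each demand assigned to the nearer of the two):
  {Site A, Site B}: total = 412
  {Site A, Site C}: total = 452
  {Site A, Site D}: total = 882
  {Site B, Site D}: total = 1971
  {Site B, Site C}: total = 1980
  {Site C, Site D}: total = 2101
Best pair: {Site A, Site B} with total 412.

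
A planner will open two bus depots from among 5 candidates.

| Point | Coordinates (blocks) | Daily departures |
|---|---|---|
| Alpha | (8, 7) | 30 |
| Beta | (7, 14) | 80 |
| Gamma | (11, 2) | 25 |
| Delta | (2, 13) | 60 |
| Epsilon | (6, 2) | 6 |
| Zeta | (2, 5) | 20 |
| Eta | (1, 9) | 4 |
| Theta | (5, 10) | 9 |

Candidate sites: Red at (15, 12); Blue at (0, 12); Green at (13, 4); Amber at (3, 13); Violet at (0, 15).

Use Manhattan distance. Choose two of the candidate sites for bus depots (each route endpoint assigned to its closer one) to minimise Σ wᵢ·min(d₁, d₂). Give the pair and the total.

{Green, Amber}, total 1103

Evaluate every pair (each demand assigned to the nearer of the two):
  {Green, Amber}: total = 1103
  {Red, Amber}: total = 1473
  {Blue, Green}: total = 1553
  {Blue, Amber}: total = 1590
  {Amber, Violet}: total = 1598
  {Green, Violet}: total = 1632
  {Red, Blue}: total = 1965
  {Red, Violet}: total = 2062
  {Blue, Violet}: total = 2090
  {Red, Green}: total = 2450
Best pair: {Green, Amber} with total 1103.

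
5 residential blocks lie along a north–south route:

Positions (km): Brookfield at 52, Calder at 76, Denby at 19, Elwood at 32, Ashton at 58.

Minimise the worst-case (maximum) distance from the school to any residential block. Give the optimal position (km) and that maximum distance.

location 47.5, max distance 28.5

The 1-center on a line is the midpoint of the two extreme points: leftmost at 19, rightmost at 76.
Optimal location = (19 + 76)/2 = 47.5; maximum distance = (76 − 19)/2 = 28.5.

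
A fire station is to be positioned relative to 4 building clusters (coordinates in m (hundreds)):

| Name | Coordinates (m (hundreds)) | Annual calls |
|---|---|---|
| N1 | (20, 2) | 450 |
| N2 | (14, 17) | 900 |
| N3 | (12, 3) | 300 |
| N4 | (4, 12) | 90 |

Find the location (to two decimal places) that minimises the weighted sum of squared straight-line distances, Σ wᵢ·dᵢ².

The minimiser of Σwᵢ‖p−pᵢ‖² is the weighted centroid p* = (Σwᵢpᵢ)/(Σwᵢ).
Σwᵢ = 1740.
Σwᵢxᵢ = 450·20 + 900·14 + 300·12 + 90·4 = 25560.
Σwᵢyᵢ = 450·2 + 900·17 + 300·3 + 90·12 = 18180.
x* = 25560/1740 = 14.69, y* = 18180/1740 = 10.45.

(14.69, 10.45)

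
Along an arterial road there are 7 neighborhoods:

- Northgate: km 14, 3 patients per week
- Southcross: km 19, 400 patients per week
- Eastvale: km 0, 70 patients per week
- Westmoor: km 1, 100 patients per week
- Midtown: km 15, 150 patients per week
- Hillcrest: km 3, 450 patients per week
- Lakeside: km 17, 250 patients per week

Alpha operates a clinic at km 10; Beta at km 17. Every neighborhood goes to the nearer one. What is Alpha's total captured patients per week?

620

The indifferent point is the midpoint (10+17)/2 = 13.5; neighborhoods left of it (closer to Alpha at 10) go to Alpha, those right go to Beta.
  Eastvale at 0 (w=70) → Alpha
  Westmoor at 1 (w=100) → Alpha
  Hillcrest at 3 (w=450) → Alpha
  Northgate at 14 (w=3) → Beta
  Midtown at 15 (w=150) → Beta
  Lakeside at 17 (w=250) → Beta
  Southcross at 19 (w=400) → Beta
Alpha captures 620; Beta captures 803.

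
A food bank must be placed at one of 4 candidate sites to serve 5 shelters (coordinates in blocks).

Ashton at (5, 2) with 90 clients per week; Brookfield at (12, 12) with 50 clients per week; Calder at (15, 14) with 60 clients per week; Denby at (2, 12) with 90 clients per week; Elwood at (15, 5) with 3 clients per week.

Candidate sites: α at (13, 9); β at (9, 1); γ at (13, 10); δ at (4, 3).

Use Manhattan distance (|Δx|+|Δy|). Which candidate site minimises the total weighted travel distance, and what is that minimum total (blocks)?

γ, total 3141 blocks

Total weighted distance at each candidate:
  α (13, 9): total = 3248
  β (9, 1): total = 3940
  γ (13, 10): total = 3141
  δ (4, 3): total = 3379
Minimum is at γ with total 3141 blocks.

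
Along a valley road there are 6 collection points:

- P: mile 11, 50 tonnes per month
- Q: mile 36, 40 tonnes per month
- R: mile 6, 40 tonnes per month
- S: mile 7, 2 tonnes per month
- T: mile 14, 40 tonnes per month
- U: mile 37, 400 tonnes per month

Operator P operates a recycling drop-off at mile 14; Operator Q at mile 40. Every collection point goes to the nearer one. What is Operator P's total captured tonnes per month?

The indifferent point is the midpoint (14+40)/2 = 27; collection points left of it (closer to Operator P at 14) go to Operator P, those right go to Operator Q.
  R at 6 (w=40) → Operator P
  S at 7 (w=2) → Operator P
  P at 11 (w=50) → Operator P
  T at 14 (w=40) → Operator P
  Q at 36 (w=40) → Operator Q
  U at 37 (w=400) → Operator Q
Operator P captures 132; Operator Q captures 440.

132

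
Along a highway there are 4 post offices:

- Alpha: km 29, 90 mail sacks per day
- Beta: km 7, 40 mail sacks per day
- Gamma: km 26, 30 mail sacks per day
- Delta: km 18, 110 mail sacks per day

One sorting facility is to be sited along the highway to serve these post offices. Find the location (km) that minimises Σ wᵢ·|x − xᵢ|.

x = 18

For a sum of weighted absolute distances on a line, the optimum is the weighted median (not the mean). Total weight W = 270; half-weight = 135.
Sort by position and accumulate weight:
  km 7 (Beta, w=40) → cum 40
  km 18 (Delta, w=110) → cum 150  ≥ 135 → median here
  km 26 (Gamma, w=30) → cum 180
  km 29 (Alpha, w=90) → cum 270
Optimal location: km 18.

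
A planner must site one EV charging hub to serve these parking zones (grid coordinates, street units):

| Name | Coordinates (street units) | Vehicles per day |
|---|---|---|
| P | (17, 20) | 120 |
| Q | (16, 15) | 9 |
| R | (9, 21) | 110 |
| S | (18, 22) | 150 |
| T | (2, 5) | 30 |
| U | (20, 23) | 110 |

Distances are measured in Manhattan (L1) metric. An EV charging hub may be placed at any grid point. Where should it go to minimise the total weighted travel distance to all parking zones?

(17, 21)

Manhattan distance separates: Σwᵢ(|x−xᵢ|+|y−yᵢ|) = Σwᵢ|x−xᵢ| + Σwᵢ|y−yᵢ|, so x and y are optimised independently as 1-D weighted medians.
Total weight W = 529; half = 264.5.
x-coordinate, sorted with cumulative weight:
  x=2 (T, w=30) cum 30
  x=9 (R, w=110) cum 140
  x=16 (Q, w=9) cum 149
  x=17 (P, w=120) cum 269  ← median
  x=18 (S, w=150) cum 419
  x=20 (U, w=110) cum 529
⇒ x* = 17
y-coordinate, sorted with cumulative weight:
  y=5 (T, w=30) cum 30
  y=15 (Q, w=9) cum 39
  y=20 (P, w=120) cum 159
  y=21 (R, w=110) cum 269  ← median
  y=22 (S, w=150) cum 419
  y=23 (U, w=110) cum 529
⇒ y* = 21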